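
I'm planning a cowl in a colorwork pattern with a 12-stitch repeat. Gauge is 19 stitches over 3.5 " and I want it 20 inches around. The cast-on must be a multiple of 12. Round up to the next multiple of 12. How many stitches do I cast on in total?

120 stitches.

19 / 3.5 = 5.429 sts per inch.
20 × 5.429 = 108.57 sts.
Next multiple of 12: 120.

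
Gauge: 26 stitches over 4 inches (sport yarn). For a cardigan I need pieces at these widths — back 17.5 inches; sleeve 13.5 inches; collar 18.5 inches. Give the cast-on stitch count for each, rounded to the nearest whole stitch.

back 114; sleeve 88; collar 120.

Rate = 26/4 = 6.5 sts per in.
back: 17.5 × 6.5 = 113.75 → 114.
sleeve: 13.5 × 6.5 = 87.75 → 88.
collar: 18.5 × 6.5 = 120.25 → 120.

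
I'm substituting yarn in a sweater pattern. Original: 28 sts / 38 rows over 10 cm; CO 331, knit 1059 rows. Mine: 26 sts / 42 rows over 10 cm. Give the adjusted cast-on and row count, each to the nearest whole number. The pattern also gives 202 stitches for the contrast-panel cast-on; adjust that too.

Cast on 307 stitches; work 1170 rows; contrast-panel cast-on 188 stitches.

Stitches: 331 × 26/28 = 307.36 → 307.
Rows: 1059 × 42/38 = 1170.47 → 1170.
contrast-panel cast-on: 202 × 26/28 = 187.57 → 188.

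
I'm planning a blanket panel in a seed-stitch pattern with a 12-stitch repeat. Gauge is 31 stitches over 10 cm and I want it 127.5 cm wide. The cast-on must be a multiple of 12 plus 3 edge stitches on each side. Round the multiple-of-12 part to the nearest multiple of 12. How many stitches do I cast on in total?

390 stitches.

31 / 10 = 3.1 sts per cm.
127.5 × 3.1 = 395.25 sts.
Less 6 edge sts → 389.25 for the repeat.
Nearest multiple of 12: 384.
Add back 6 edge sts → 390.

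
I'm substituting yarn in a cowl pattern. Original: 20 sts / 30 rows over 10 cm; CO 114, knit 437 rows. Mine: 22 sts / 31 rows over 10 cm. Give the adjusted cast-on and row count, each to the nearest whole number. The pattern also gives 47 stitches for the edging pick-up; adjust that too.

Stitches: 114 × 22/20 = 125.40 → 125.
Rows: 437 × 31/30 = 451.57 → 452.
edging pick-up: 47 × 22/20 = 51.70 → 52.

Cast on 125 stitches; work 452 rows; edging pick-up 52 stitches.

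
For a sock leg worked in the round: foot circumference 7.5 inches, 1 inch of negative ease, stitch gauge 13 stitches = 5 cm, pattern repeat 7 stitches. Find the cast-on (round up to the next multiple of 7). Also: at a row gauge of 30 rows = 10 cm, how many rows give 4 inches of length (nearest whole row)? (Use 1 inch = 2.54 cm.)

Cast on 49 stitches; work 30 rows.

Finished = 7.5 − 1 = 6.5 inches.
6.5 inches × 2.54 = 16.51 cm.
13/5 = 2.6 sts per cm; 16.51 × 2.6 = 42.93 sts.
Next multiple of 7 → 49.
4 inches = 10.16 cm; × 3 = 30.48 → 30 rows.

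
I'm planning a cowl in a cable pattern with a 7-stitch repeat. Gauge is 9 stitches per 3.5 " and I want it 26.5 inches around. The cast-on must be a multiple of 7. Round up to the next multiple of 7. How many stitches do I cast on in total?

9 / 3.5 = 2.571 sts per inch.
26.5 × 2.571 = 68.14 sts.
Next multiple of 7: 70.

Cast on 70 stitches.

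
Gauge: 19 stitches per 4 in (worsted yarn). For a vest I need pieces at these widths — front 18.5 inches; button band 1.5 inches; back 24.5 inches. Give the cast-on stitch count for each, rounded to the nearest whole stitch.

front 88; button band 7; back 116.

Rate = 19/4 = 4.75 sts per in.
front: 18.5 × 4.75 = 87.88 → 88.
button band: 1.5 × 4.75 = 7.12 → 7.
back: 24.5 × 4.75 = 116.38 → 116.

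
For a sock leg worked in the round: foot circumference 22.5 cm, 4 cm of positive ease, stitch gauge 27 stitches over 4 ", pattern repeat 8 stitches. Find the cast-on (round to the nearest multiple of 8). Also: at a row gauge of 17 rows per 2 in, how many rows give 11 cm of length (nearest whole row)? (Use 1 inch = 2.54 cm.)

Cast on 72 stitches; work 37 rows.

Finished = 22.5 + 4 = 26.5 cm.
26.5 cm × 1/2.54 = 10.43 inches.
27/4 = 6.75 sts per in; 10.43 × 6.75 = 70.42 sts.
Nearest multiple of 8 → 72.
11 cm = 4.33 inches; × 8.5 = 36.81 → 37 rows.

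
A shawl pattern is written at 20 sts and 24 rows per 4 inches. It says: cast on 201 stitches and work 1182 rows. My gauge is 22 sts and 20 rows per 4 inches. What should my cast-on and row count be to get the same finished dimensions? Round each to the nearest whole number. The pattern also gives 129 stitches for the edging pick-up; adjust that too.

Cast on 221 stitches; work 985 rows; edging pick-up 142 stitches.

Stitches: 201 × 22/20 = 221.10 → 221.
Rows: 1182 × 20/24 = 985.00 → 985.
edging pick-up: 129 × 22/20 = 141.90 → 142.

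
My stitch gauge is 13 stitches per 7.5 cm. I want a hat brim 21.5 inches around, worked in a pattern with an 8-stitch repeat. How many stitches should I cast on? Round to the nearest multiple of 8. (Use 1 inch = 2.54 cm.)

Cast on 96 stitches.

21.5 in = 21.5 × 2.54 = 54.61 cm.
13 / 7.5 = 1.733 sts/cm.
54.61 × 1.733 = 94.66 sts.
→ 96.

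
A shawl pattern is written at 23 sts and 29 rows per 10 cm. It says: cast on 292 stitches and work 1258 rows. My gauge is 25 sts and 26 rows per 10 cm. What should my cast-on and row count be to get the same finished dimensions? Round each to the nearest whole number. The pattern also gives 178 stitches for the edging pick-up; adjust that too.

Cast on 317 stitches; work 1128 rows; edging pick-up 193 stitches.

Stitches: 292 × 25/23 = 317.39 → 317.
Rows: 1258 × 26/29 = 1127.86 → 1128.
edging pick-up: 178 × 25/23 = 193.48 → 193.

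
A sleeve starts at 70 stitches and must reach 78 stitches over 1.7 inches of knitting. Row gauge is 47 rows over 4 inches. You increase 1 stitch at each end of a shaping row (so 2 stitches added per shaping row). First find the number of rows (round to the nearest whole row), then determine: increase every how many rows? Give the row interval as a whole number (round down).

Increase every 5th row.

Rows = 1.7 × 11.75 = 20.0 → 20 rows.
Stitches to add: 8 → 4 shaping rows (at 2 st each).
20 / 4 = 5.00 → every 5 rows.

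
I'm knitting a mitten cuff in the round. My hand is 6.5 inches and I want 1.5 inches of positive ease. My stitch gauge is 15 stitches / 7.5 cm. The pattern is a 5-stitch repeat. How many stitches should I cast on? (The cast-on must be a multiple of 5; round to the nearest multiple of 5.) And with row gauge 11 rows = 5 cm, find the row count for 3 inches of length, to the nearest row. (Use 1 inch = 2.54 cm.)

Finished = 6.5 + 1.5 = 8 inches.
8 inches × 2.54 = 20.32 cm.
15/7.5 = 2 sts per cm; 20.32 × 2 = 40.64 sts.
Nearest multiple of 5 → 40.
3 inches = 7.62 cm; × 2.2 = 16.76 → 17 rows.

Cast on 40 stitches; work 17 rows.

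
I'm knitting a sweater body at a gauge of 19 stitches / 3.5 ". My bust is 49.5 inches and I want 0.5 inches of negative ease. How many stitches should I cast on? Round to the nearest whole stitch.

Finished = 49.5 − 0.5 = 49 in.
19 / 3.5 = 5.429 sts per inch.
49.00 × 5.429 = 266.00 sts.

Cast on 266 stitches.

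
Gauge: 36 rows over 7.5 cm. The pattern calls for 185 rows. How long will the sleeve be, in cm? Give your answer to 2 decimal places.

36 rows / 7.5 cm = 4.8 rows per cm.
185 / 4.8 = 38.542 cm.

38.54 cm.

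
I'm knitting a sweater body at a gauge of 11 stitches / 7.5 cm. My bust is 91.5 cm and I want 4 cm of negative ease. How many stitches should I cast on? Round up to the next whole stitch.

Finished = 91.5 − 4 = 87.5 cm.
11 / 7.5 = 1.467 sts per cm.
87.50 × 1.467 = 128.33 sts.
→ 129 sts.

Cast on 129 stitches.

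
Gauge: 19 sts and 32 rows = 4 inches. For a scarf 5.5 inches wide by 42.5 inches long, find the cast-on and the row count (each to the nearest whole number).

Cast on 26 stitches and work 340 rows.

Stitch gauge = 19/4 = 4.75 sts/in; 5.5 × 4.75 = 26.12 → 26 sts.
Row gauge = 32/4 = 8 rows/in; 42.5 × 8 = 340.00 → 340 rows.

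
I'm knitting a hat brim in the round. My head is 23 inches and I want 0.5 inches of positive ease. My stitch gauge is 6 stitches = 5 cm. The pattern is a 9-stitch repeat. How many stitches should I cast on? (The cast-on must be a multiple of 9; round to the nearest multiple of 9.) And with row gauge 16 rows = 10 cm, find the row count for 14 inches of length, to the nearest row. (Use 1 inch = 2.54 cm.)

Finished = 23 + 0.5 = 23.5 inches.
23.5 inches × 2.54 = 59.69 cm.
6/5 = 1.2 sts per cm; 59.69 × 1.2 = 71.63 sts.
Nearest multiple of 9 → 72.
14 inches = 35.56 cm; × 1.6 = 56.90 → 57 rows.

Cast on 72 stitches; work 57 rows.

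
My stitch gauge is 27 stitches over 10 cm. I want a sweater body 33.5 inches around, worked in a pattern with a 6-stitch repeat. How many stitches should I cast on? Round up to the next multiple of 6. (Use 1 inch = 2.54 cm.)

33.5 in = 33.5 × 2.54 = 85.09 cm.
27 / 10 = 2.7 sts/cm.
85.09 × 2.7 = 229.74 sts.
→ 234.

Cast on 234 stitches.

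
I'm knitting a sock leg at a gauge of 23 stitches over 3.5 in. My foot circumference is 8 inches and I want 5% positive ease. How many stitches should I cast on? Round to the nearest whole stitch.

Finished = 8 × 1.05 = 8.40 in.
23 / 3.5 = 6.571 sts per inch.
8.40 × 6.571 = 55.20 sts.
→ 55 sts.

Cast on 55 stitches.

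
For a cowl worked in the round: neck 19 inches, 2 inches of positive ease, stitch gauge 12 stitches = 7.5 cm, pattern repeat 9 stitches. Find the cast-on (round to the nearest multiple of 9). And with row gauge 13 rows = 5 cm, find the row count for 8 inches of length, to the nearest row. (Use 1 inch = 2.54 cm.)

Cast on 81 stitches; work 53 rows.

Finished = 19 + 2 = 21 inches.
21 inches × 2.54 = 53.34 cm.
12/7.5 = 1.6 sts per cm; 53.34 × 1.6 = 85.34 sts.
Nearest multiple of 9 → 81.
8 inches = 20.32 cm; × 2.6 = 52.83 → 53 rows.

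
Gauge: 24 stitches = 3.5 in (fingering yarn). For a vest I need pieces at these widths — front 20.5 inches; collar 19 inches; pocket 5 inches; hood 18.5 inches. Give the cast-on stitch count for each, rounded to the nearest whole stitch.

Rate = 24/3.5 = 6.857 sts per in.
front: 20.5 × 6.857 = 140.57 → 141.
collar: 19 × 6.857 = 130.29 → 130.
pocket: 5 × 6.857 = 34.29 → 34.
hood: 18.5 × 6.857 = 126.86 → 127.

front 141; collar 130; pocket 34; hood 127.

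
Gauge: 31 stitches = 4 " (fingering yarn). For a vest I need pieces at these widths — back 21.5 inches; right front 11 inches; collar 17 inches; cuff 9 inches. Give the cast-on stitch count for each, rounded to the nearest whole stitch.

back 167; right front 85; collar 132; cuff 70.

Rate = 31/4 = 7.75 sts per in.
back: 21.5 × 7.75 = 166.62 → 167.
right front: 11 × 7.75 = 85.25 → 85.
collar: 17 × 7.75 = 131.75 → 132.
cuff: 9 × 7.75 = 69.75 → 70.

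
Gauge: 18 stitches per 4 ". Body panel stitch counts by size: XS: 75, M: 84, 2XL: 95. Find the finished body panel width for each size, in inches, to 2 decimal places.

18/4 = 4.5 sts per in.
XS: 75 / 4.5 = 16.667 → 16.67 in.
M: 84 / 4.5 = 18.667 → 18.67 in.
2XL: 95 / 4.5 = 21.111 → 21.11 in.

XS 16.67 inches; M 18.67 inches; 2XL 21.11 inches.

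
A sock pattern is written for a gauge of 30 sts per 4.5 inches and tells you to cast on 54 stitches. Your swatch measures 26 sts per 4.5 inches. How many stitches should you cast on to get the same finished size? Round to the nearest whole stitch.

Scale factor = 26 / 30 = 0.867.
54 × 26 / 30 = 46.80 sts.
→ 47 sts.

Cast on 47 stitches.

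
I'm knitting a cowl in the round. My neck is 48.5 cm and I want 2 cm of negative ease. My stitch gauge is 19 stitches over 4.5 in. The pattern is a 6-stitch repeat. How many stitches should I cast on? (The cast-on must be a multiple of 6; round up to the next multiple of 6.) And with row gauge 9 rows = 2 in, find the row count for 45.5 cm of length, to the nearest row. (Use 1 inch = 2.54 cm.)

Cast on 78 stitches; work 81 rows.

Finished = 48.5 − 2 = 46.5 cm.
46.5 cm × 1/2.54 = 18.31 inches.
19/4.5 = 4.222 sts per in; 18.31 × 4.222 = 77.30 sts.
Next multiple of 6 → 78.
45.5 cm = 17.91 inches; × 4.5 = 80.61 → 81 rows.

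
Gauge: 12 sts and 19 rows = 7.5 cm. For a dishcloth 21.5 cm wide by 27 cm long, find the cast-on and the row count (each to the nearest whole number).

Cast on 34 stitches and work 68 rows.

Stitch gauge = 12/7.5 = 1.6 sts/cm; 21.5 × 1.6 = 34.40 → 34 sts.
Row gauge = 19/7.5 = 2.533 rows/cm; 27 × 2.533 = 68.40 → 68 rows.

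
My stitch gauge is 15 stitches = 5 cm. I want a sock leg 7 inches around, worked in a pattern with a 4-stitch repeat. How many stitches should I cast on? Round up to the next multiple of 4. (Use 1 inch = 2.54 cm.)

7 in = 7 × 2.54 = 17.78 cm.
15 / 5 = 3 sts/cm.
17.78 × 3 = 53.34 sts.
→ 56.

CO 56 sts.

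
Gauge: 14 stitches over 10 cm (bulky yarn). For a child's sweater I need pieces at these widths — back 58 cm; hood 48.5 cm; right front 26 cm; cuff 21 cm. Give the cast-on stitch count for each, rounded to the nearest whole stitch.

back 81; hood 68; right front 36; cuff 29.

Rate = 14/10 = 1.4 sts per cm.
back: 58 × 1.4 = 81.20 → 81.
hood: 48.5 × 1.4 = 67.90 → 68.
right front: 26 × 1.4 = 36.40 → 36.
cuff: 21 × 1.4 = 29.40 → 29.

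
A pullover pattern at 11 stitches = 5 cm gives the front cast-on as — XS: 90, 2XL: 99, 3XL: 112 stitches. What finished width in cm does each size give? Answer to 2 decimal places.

XS 40.91 cm; 2XL 45.00 cm; 3XL 50.91 cm.

11/5 = 2.2 sts per cm.
XS: 90 / 2.2 = 40.909 → 40.91 cm.
2XL: 99 / 2.2 = 45.000 → 45.00 cm.
3XL: 112 / 2.2 = 50.909 → 50.91 cm.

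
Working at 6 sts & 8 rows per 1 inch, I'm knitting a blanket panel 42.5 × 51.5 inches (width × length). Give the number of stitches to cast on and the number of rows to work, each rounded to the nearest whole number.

Stitch gauge = 6/1 = 6 sts/in; 42.5 × 6 = 255.00 → 255 sts.
Row gauge = 8/1 = 8 rows/in; 51.5 × 8 = 412.00 → 412 rows.

Cast on 255 stitches and work 412 rows.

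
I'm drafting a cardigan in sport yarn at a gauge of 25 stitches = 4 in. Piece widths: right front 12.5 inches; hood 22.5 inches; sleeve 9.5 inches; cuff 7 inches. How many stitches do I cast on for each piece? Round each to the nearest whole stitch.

right front 78; hood 141; sleeve 59; cuff 44.

Rate = 25/4 = 6.25 sts per in.
right front: 12.5 × 6.25 = 78.12 → 78.
hood: 22.5 × 6.25 = 140.62 → 141.
sleeve: 9.5 × 6.25 = 59.38 → 59.
cuff: 7 × 6.25 = 43.75 → 44.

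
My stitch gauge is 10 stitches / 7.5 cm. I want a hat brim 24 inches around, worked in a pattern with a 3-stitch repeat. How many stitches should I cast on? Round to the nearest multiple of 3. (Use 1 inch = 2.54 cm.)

CO 81 sts.

24 in = 24 × 2.54 = 60.96 cm.
10 / 7.5 = 1.333 sts/cm.
60.96 × 1.333 = 81.28 sts.
→ 81.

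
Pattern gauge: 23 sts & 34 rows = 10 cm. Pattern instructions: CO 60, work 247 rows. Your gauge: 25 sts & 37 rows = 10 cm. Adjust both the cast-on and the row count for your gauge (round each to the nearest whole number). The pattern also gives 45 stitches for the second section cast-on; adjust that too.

Cast on 65 stitches; work 269 rows; second section cast-on 49 stitches.

Stitches: 60 × 25/23 = 65.22 → 65.
Rows: 247 × 37/34 = 268.79 → 269.
second section cast-on: 45 × 25/23 = 48.91 → 49.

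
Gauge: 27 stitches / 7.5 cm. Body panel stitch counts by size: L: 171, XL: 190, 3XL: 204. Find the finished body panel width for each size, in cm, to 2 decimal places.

27/7.5 = 3.6 sts per cm.
L: 171 / 3.6 = 47.500 → 47.50 cm.
XL: 190 / 3.6 = 52.778 → 52.78 cm.
3XL: 204 / 3.6 = 56.667 → 56.67 cm.

L 47.50 cm; XL 52.78 cm; 3XL 56.67 cm.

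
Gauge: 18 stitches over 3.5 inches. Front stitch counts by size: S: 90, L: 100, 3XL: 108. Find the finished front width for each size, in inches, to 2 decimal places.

S 17.50 inches; L 19.44 inches; 3XL 21.00 inches.

18/3.5 = 5.143 sts per in.
S: 90 / 5.143 = 17.500 → 17.50 in.
L: 100 / 5.143 = 19.444 → 19.44 in.
3XL: 108 / 5.143 = 21.000 → 21.00 in.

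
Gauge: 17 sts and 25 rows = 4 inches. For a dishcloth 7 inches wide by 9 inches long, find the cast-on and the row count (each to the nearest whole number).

Stitch gauge = 17/4 = 4.25 sts/in; 7 × 4.25 = 29.75 → 30 sts.
Row gauge = 25/4 = 6.25 rows/in; 9 × 6.25 = 56.25 → 56 rows.

Cast on 30 stitches and work 56 rows.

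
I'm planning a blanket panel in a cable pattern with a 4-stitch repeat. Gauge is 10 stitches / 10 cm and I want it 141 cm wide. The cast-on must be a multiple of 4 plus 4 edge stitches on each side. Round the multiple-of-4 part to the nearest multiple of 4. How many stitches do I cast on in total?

Cast on 140 stitches.

10 / 10 = 1 sts per cm.
141 × 1 = 141.00 sts.
Less 8 edge sts → 133.00 for the repeat.
Nearest multiple of 4: 132.
Add back 8 edge sts → 140.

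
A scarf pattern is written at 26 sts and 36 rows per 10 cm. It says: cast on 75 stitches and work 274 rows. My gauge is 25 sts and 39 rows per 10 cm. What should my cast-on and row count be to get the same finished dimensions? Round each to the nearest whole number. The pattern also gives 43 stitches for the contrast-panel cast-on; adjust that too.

Cast on 72 stitches; work 297 rows; contrast-panel cast-on 41 stitches.

Stitches: 75 × 25/26 = 72.12 → 72.
Rows: 274 × 39/36 = 296.83 → 297.
contrast-panel cast-on: 43 × 25/26 = 41.35 → 41.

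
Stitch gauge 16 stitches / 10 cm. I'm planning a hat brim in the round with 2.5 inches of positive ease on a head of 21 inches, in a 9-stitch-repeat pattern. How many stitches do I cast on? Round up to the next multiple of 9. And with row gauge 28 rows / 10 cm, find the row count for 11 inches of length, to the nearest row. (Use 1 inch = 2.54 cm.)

Cast on 99 stitches; work 78 rows.

Finished = 21 + 2.5 = 23.5 inches.
23.5 inches × 2.54 = 59.69 cm.
16/10 = 1.6 sts per cm; 59.69 × 1.6 = 95.50 sts.
Next multiple of 9 → 99.
11 inches = 27.94 cm; × 2.8 = 78.23 → 78 rows.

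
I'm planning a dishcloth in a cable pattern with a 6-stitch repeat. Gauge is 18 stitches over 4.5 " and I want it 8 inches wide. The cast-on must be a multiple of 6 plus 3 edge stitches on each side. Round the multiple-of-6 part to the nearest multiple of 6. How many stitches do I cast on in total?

18 / 4.5 = 4 sts per inch.
8 × 4 = 32.00 sts.
Less 6 edge sts → 26.00 for the repeat.
Nearest multiple of 6: 24.
Add back 6 edge sts → 30.

CO 30 sts.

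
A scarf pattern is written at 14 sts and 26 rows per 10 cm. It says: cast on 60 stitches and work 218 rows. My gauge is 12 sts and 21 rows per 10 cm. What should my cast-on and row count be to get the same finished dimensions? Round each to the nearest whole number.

Stitches: 60 × 12/14 = 51.43 → 51.
Rows: 218 × 21/26 = 176.08 → 176.

Cast on 51 stitches; work 176 rows.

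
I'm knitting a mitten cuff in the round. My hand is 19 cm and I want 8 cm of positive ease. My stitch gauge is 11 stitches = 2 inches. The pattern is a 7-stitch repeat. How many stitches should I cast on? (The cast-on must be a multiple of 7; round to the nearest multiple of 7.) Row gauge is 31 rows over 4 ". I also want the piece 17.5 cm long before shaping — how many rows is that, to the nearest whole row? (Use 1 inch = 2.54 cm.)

Finished = 19 + 8 = 27 cm.
27 cm × 1/2.54 = 10.63 inches.
11/2 = 5.5 sts per in; 10.63 × 5.5 = 58.46 sts.
Nearest multiple of 7 → 56.
17.5 cm = 6.89 inches; × 7.75 = 53.40 → 53 rows.

Cast on 56 stitches; work 53 rows.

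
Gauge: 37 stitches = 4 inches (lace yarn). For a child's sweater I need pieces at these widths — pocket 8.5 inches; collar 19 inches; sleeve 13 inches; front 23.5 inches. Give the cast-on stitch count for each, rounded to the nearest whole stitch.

Rate = 37/4 = 9.25 sts per in.
pocket: 8.5 × 9.25 = 78.62 → 79.
collar: 19 × 9.25 = 175.75 → 176.
sleeve: 13 × 9.25 = 120.25 → 120.
front: 23.5 × 9.25 = 217.38 → 217.

pocket 79; collar 176; sleeve 120; front 217.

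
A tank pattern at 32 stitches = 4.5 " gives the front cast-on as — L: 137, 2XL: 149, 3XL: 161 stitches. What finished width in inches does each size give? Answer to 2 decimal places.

32/4.5 = 7.111 sts per in.
L: 137 / 7.111 = 19.266 → 19.27 in.
2XL: 149 / 7.111 = 20.953 → 20.95 in.
3XL: 161 / 7.111 = 22.641 → 22.64 in.

L 19.27 inches; 2XL 20.95 inches; 3XL 22.64 inches.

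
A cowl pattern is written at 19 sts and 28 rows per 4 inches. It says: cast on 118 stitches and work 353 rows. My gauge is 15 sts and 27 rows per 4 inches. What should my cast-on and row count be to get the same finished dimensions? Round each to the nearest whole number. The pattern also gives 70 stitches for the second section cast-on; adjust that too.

Stitches: 118 × 15/19 = 93.16 → 93.
Rows: 353 × 27/28 = 340.39 → 340.
second section cast-on: 70 × 15/19 = 55.26 → 55.

Cast on 93 stitches; work 340 rows; second section cast-on 55 stitches.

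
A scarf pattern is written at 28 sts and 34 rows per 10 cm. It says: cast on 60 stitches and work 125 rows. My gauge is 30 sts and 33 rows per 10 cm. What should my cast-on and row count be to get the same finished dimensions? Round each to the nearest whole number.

Cast on 64 stitches; work 121 rows.

Stitches: 60 × 30/28 = 64.29 → 64.
Rows: 125 × 33/34 = 121.32 → 121.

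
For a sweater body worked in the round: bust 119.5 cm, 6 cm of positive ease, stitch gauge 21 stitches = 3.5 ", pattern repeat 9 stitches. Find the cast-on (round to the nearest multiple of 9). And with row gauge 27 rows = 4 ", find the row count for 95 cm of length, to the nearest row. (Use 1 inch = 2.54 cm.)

Cast on 297 stitches; work 252 rows.

Finished = 119.5 + 6 = 125.5 cm.
125.5 cm × 1/2.54 = 49.41 inches.
21/3.5 = 6 sts per in; 49.41 × 6 = 296.46 sts.
Nearest multiple of 9 → 297.
95 cm = 37.40 inches; × 6.75 = 252.46 → 252 rows.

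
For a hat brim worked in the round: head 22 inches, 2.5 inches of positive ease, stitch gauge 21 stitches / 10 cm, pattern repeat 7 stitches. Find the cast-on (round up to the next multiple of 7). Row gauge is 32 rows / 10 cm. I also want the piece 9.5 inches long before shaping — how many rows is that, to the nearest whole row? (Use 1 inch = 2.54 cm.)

Cast on 133 stitches; work 77 rows.

Finished = 22 + 2.5 = 24.5 inches.
24.5 inches × 2.54 = 62.23 cm.
21/10 = 2.1 sts per cm; 62.23 × 2.1 = 130.68 sts.
Next multiple of 7 → 133.
9.5 inches = 24.13 cm; × 3.2 = 77.22 → 77 rows.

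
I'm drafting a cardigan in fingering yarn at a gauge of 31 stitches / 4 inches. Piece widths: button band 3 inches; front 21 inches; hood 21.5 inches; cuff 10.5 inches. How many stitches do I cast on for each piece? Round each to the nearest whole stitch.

button band 23; front 163; hood 167; cuff 81.

Rate = 31/4 = 7.75 sts per in.
button band: 3 × 7.75 = 23.25 → 23.
front: 21 × 7.75 = 162.75 → 163.
hood: 21.5 × 7.75 = 166.62 → 167.
cuff: 10.5 × 7.75 = 81.38 → 81.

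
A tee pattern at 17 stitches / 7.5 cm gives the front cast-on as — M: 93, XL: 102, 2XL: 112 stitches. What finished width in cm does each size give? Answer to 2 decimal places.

M 41.03 cm; XL 45.00 cm; 2XL 49.41 cm.

17/7.5 = 2.267 sts per cm.
M: 93 / 2.267 = 41.029 → 41.03 cm.
XL: 102 / 2.267 = 45.000 → 45.00 cm.
2XL: 112 / 2.267 = 49.412 → 49.41 cm.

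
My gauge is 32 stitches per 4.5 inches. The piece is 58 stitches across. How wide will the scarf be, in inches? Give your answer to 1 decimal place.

8.2 inches.

32 stitches / 4.5 inch = 7.111 stitches per inch.
58 / 7.111 = 8.16 inches.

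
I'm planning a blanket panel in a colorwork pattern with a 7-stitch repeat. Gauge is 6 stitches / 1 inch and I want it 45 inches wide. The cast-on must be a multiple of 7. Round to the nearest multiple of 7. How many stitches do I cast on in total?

Cast on 273 stitches.

6 / 1 = 6 sts per inch.
45 × 6 = 270.00 sts.
Nearest multiple of 7: 273.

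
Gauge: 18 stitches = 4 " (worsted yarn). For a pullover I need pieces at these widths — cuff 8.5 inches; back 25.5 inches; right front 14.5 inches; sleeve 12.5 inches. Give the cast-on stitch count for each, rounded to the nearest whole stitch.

cuff 38; back 115; right front 65; sleeve 56.

Rate = 18/4 = 4.5 sts per in.
cuff: 8.5 × 4.5 = 38.25 → 38.
back: 25.5 × 4.5 = 114.75 → 115.
right front: 14.5 × 4.5 = 65.25 → 65.
sleeve: 12.5 × 4.5 = 56.25 → 56.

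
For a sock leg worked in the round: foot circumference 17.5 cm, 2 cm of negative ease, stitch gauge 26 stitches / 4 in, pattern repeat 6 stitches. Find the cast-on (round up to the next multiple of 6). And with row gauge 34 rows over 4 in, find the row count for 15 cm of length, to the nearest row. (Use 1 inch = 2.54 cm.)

Cast on 42 stitches; work 50 rows.

Finished = 17.5 − 2 = 15.5 cm.
15.5 cm × 1/2.54 = 6.10 inches.
26/4 = 6.5 sts per in; 6.10 × 6.5 = 39.67 sts.
Next multiple of 6 → 42.
15 cm = 5.91 inches; × 8.5 = 50.20 → 50 rows.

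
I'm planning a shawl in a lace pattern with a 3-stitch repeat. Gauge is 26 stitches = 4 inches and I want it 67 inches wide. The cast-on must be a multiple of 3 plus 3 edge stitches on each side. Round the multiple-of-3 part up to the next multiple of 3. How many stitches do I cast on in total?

438 stitches.

26 / 4 = 6.5 sts per inch.
67 × 6.5 = 435.50 sts.
Less 6 edge sts → 429.50 for the repeat.
Next multiple of 3: 432.
Add back 6 edge sts → 438.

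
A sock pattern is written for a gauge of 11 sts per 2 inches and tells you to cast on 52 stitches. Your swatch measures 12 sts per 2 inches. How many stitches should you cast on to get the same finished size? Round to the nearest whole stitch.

Scale factor = 12 / 11 = 1.091.
52 × 12 / 11 = 56.73 sts.
→ 57 sts.

CO 57 sts.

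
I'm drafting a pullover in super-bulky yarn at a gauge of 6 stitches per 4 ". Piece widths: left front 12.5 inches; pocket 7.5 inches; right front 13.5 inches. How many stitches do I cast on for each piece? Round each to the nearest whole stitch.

Rate = 6/4 = 1.5 sts per in.
left front: 12.5 × 1.5 = 18.75 → 19.
pocket: 7.5 × 1.5 = 11.25 → 11.
right front: 13.5 × 1.5 = 20.25 → 20.

left front 19; pocket 11; right front 20.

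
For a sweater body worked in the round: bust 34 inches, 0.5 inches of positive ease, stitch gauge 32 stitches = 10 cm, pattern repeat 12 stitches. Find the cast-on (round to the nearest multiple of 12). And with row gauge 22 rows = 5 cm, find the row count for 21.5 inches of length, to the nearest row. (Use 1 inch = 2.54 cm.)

Cast on 276 stitches; work 240 rows.

Finished = 34 + 0.5 = 34.5 inches.
34.5 inches × 2.54 = 87.63 cm.
32/10 = 3.2 sts per cm; 87.63 × 3.2 = 280.42 sts.
Nearest multiple of 12 → 276.
21.5 inches = 54.61 cm; × 4.4 = 240.28 → 240 rows.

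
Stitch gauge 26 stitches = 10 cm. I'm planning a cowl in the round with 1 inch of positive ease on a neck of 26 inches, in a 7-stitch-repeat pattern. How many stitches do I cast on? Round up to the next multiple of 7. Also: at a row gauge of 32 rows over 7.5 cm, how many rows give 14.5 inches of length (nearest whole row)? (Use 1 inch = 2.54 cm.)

Cast on 182 stitches; work 157 rows.

Finished = 26 + 1 = 27 inches.
27 inches × 2.54 = 68.58 cm.
26/10 = 2.6 sts per cm; 68.58 × 2.6 = 178.31 sts.
Next multiple of 7 → 182.
14.5 inches = 36.83 cm; × 4.267 = 157.14 → 157 rows.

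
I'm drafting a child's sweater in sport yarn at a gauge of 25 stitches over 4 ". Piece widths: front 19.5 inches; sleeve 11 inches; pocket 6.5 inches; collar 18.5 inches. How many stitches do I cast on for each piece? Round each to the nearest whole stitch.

front 122; sleeve 69; pocket 41; collar 116.

Rate = 25/4 = 6.25 sts per in.
front: 19.5 × 6.25 = 121.88 → 122.
sleeve: 11 × 6.25 = 68.75 → 69.
pocket: 6.5 × 6.25 = 40.62 → 41.
collar: 18.5 × 6.25 = 115.62 → 116.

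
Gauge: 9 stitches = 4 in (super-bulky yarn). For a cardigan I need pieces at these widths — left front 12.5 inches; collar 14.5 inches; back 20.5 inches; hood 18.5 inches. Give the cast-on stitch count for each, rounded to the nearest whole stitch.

Rate = 9/4 = 2.25 sts per in.
left front: 12.5 × 2.25 = 28.12 → 28.
collar: 14.5 × 2.25 = 32.62 → 33.
back: 20.5 × 2.25 = 46.12 → 46.
hood: 18.5 × 2.25 = 41.62 → 42.

left front 28; collar 33; back 46; hood 42.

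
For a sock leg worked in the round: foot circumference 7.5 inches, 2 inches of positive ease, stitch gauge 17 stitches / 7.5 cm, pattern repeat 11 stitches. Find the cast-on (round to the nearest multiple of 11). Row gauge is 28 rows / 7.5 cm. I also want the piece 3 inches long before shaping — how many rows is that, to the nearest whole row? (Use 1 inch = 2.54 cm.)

Cast on 55 stitches; work 28 rows.

Finished = 7.5 + 2 = 9.5 inches.
9.5 inches × 2.54 = 24.13 cm.
17/7.5 = 2.267 sts per cm; 24.13 × 2.267 = 54.69 sts.
Nearest multiple of 11 → 55.
3 inches = 7.62 cm; × 3.733 = 28.45 → 28 rows.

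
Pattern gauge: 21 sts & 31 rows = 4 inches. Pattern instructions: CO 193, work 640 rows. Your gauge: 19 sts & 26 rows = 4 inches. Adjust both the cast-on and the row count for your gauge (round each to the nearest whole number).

Stitches: 193 × 19/21 = 174.62 → 175.
Rows: 640 × 26/31 = 536.77 → 537.

Cast on 175 stitches; work 537 rows.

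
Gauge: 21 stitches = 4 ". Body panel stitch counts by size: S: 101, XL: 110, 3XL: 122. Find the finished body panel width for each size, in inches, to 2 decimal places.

21/4 = 5.25 sts per in.
S: 101 / 5.25 = 19.238 → 19.24 in.
XL: 110 / 5.25 = 20.952 → 20.95 in.
3XL: 122 / 5.25 = 23.238 → 23.24 in.

S 19.24 inches; XL 20.95 inches; 3XL 23.24 inches.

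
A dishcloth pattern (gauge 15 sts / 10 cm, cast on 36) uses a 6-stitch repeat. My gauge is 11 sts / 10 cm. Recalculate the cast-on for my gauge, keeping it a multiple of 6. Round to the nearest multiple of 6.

36 × 11 / 15 = 26.40.
Nearest multiple of 6: 24.

Cast on 24 stitches.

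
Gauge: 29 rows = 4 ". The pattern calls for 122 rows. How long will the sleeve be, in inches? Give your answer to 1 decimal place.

16.8 inches.

29 rows / 4 inch = 7.25 rows per inch.
122 / 7.25 = 16.83 inches.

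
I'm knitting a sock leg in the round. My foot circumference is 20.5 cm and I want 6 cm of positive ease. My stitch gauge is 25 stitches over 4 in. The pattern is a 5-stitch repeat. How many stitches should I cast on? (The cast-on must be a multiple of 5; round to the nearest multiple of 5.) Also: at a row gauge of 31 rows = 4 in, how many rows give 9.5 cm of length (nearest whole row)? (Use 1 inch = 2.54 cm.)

Finished = 20.5 + 6 = 26.5 cm.
26.5 cm × 1/2.54 = 10.43 inches.
25/4 = 6.25 sts per in; 10.43 × 6.25 = 65.21 sts.
Nearest multiple of 5 → 65.
9.5 cm = 3.74 inches; × 7.75 = 28.99 → 29 rows.

Cast on 65 stitches; work 29 rows.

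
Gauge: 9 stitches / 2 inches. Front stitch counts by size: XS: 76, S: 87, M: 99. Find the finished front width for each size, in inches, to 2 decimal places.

XS 16.89 inches; S 19.33 inches; M 22.00 inches.

9/2 = 4.5 sts per in.
XS: 76 / 4.5 = 16.889 → 16.89 in.
S: 87 / 4.5 = 19.333 → 19.33 in.
M: 99 / 4.5 = 22.000 → 22.00 in.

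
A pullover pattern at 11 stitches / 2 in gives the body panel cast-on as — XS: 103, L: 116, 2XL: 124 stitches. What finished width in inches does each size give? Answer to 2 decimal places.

11/2 = 5.5 sts per in.
XS: 103 / 5.5 = 18.727 → 18.73 in.
L: 116 / 5.5 = 21.091 → 21.09 in.
2XL: 124 / 5.5 = 22.545 → 22.55 in.

XS 18.73 inches; L 21.09 inches; 2XL 22.55 inches.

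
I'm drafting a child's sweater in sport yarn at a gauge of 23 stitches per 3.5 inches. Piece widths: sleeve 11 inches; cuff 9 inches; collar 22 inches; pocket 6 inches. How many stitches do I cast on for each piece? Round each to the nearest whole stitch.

sleeve 72; cuff 59; collar 145; pocket 39.

Rate = 23/3.5 = 6.571 sts per in.
sleeve: 11 × 6.571 = 72.29 → 72.
cuff: 9 × 6.571 = 59.14 → 59.
collar: 22 × 6.571 = 144.57 → 145.
pocket: 6 × 6.571 = 39.43 → 39.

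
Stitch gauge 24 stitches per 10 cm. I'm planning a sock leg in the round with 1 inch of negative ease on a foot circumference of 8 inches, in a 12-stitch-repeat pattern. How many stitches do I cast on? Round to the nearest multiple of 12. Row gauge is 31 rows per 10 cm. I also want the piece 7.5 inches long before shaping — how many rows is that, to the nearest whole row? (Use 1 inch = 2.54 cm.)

Cast on 48 stitches; work 59 rows.

Finished = 8 − 1 = 7 inches.
7 inches × 2.54 = 17.78 cm.
24/10 = 2.4 sts per cm; 17.78 × 2.4 = 42.67 sts.
Nearest multiple of 12 → 48.
7.5 inches = 19.05 cm; × 3.1 = 59.05 → 59 rows.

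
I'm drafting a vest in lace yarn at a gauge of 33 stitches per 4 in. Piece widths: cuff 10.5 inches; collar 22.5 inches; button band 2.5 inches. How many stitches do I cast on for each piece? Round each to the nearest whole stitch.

Rate = 33/4 = 8.25 sts per in.
cuff: 10.5 × 8.25 = 86.62 → 87.
collar: 22.5 × 8.25 = 185.62 → 186.
button band: 2.5 × 8.25 = 20.62 → 21.

cuff 87; collar 186; button band 21.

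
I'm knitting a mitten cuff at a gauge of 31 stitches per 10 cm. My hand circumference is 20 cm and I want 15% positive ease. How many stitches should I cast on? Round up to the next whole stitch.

CO 72 sts.

Finished = 20 × 1.15 = 23.00 cm.
31 / 10 = 3.1 sts per cm.
23.00 × 3.1 = 71.30 sts.
→ 72 sts.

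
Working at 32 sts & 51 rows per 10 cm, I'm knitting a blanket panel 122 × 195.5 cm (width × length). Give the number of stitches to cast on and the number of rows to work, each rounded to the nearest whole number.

Cast on 390 stitches and work 997 rows.

Stitch gauge = 32/10 = 3.2 sts/cm; 122 × 3.2 = 390.40 → 390 sts.
Row gauge = 51/10 = 5.1 rows/cm; 195.5 × 5.1 = 997.05 → 997 rows.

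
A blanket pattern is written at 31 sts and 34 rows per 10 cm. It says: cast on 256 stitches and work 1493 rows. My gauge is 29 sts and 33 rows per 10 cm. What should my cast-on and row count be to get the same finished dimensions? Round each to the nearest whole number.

Cast on 239 stitches; work 1449 rows.

Stitches: 256 × 29/31 = 239.48 → 239.
Rows: 1493 × 33/34 = 1449.09 → 1449.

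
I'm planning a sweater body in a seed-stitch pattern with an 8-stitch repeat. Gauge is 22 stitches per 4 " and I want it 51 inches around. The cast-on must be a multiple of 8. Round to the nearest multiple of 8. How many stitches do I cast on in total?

Cast on 280 stitches.

22 / 4 = 5.5 sts per inch.
51 × 5.5 = 280.50 sts.
Nearest multiple of 8: 280.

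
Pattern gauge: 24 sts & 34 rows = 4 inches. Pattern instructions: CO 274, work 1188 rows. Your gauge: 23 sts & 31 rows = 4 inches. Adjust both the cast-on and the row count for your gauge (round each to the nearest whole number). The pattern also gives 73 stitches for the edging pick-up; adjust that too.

Cast on 263 stitches; work 1083 rows; edging pick-up 70 stitches.

Stitches: 274 × 23/24 = 262.58 → 263.
Rows: 1188 × 31/34 = 1083.18 → 1083.
edging pick-up: 73 × 23/24 = 69.96 → 70.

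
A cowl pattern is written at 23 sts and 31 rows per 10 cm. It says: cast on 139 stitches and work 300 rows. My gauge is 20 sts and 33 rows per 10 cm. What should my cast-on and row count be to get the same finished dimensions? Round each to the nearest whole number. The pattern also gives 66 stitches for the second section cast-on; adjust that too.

Stitches: 139 × 20/23 = 120.87 → 121.
Rows: 300 × 33/31 = 319.35 → 319.
second section cast-on: 66 × 20/23 = 57.39 → 57.

Cast on 121 stitches; work 319 rows; second section cast-on 57 stitches.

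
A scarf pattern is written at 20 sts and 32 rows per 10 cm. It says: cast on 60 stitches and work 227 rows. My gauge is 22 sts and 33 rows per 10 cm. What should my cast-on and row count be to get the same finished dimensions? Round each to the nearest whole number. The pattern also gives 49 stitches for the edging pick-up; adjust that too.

Cast on 66 stitches; work 234 rows; edging pick-up 54 stitches.

Stitches: 60 × 22/20 = 66.00 → 66.
Rows: 227 × 33/32 = 234.09 → 234.
edging pick-up: 49 × 22/20 = 53.90 → 54.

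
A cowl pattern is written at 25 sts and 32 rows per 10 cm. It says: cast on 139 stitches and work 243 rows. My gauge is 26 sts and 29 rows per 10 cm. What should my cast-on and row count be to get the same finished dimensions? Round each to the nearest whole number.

Cast on 145 stitches; work 220 rows.

Stitches: 139 × 26/25 = 144.56 → 145.
Rows: 243 × 29/32 = 220.22 → 220.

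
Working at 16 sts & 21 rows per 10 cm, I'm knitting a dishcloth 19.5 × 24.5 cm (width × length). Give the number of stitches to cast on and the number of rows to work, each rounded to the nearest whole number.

Stitch gauge = 16/10 = 1.6 sts/cm; 19.5 × 1.6 = 31.20 → 31 sts.
Row gauge = 21/10 = 2.1 rows/cm; 24.5 × 2.1 = 51.45 → 51 rows.

Cast on 31 stitches and work 51 rows.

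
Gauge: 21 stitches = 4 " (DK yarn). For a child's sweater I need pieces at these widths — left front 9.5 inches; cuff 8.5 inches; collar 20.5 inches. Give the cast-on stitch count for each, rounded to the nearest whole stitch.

Rate = 21/4 = 5.25 sts per in.
left front: 9.5 × 5.25 = 49.88 → 50.
cuff: 8.5 × 5.25 = 44.62 → 45.
collar: 20.5 × 5.25 = 107.62 → 108.

left front 50; cuff 45; collar 108.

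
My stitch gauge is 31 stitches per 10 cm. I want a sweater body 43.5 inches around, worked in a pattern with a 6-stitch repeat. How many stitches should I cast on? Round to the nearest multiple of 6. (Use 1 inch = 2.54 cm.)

Cast on 342 stitches.

43.5 in = 43.5 × 2.54 = 110.49 cm.
31 / 10 = 3.1 sts/cm.
110.49 × 3.1 = 342.52 sts.
→ 342.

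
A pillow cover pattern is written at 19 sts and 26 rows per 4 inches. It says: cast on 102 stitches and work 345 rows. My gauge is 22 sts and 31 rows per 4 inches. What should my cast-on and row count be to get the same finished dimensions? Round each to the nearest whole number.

Stitches: 102 × 22/19 = 118.11 → 118.
Rows: 345 × 31/26 = 411.35 → 411.

Cast on 118 stitches; work 411 rows.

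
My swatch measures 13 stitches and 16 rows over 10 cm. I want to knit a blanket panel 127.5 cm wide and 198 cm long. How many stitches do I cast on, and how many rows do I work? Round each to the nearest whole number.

Stitch gauge = 13/10 = 1.3 sts/cm; 127.5 × 1.3 = 165.75 → 166 sts.
Row gauge = 16/10 = 1.6 rows/cm; 198 × 1.6 = 316.80 → 317 rows.

Cast on 166 stitches and work 317 rows.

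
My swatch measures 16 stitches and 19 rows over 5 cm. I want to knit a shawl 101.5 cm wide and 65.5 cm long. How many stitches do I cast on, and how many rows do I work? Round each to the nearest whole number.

Stitch gauge = 16/5 = 3.2 sts/cm; 101.5 × 3.2 = 324.80 → 325 sts.
Row gauge = 19/5 = 3.8 rows/cm; 65.5 × 3.8 = 248.90 → 249 rows.

Cast on 325 stitches and work 249 rows.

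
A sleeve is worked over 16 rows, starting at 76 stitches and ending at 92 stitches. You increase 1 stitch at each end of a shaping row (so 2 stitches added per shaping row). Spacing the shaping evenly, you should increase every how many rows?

Increase every 2nd row.

Stitches to add: |92 − 76| = 16.
Shaping rows needed: 16 / 2 = 8.
16 rows / 8 = every 2 rows.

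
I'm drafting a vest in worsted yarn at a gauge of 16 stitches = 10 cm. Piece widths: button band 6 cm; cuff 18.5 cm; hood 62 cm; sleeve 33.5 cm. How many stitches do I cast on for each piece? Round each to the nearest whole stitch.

button band 10; cuff 30; hood 99; sleeve 54.

Rate = 16/10 = 1.6 sts per cm.
button band: 6 × 1.6 = 9.60 → 10.
cuff: 18.5 × 1.6 = 29.60 → 30.
hood: 62 × 1.6 = 99.20 → 99.
sleeve: 33.5 × 1.6 = 53.60 → 54.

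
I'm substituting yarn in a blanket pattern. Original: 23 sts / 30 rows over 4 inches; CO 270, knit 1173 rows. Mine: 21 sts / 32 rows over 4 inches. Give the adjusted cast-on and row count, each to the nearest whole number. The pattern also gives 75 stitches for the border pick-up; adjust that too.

Cast on 247 stitches; work 1251 rows; border pick-up 68 stitches.

Stitches: 270 × 21/23 = 246.52 → 247.
Rows: 1173 × 32/30 = 1251.20 → 1251.
border pick-up: 75 × 21/23 = 68.48 → 68.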